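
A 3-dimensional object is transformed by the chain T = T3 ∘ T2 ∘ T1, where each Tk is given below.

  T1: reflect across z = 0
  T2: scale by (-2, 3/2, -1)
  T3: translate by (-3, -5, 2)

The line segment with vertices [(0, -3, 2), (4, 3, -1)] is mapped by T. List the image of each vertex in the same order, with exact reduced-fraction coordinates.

image vertices: (-3, -19/2, 4), (-11, -1/2, 1)

T1 reflect across z = 0: (0, -3, 2) → (0, -3, -2); (4, 3, -1) → (4, 3, 1)
T2 scale by (-2, 3/2, -1): (0, -3, -2) → (0, -9/2, 2); (4, 3, 1) → (-8, 9/2, -1)
T3 translate by (-3, -5, 2): (0, -9/2, 2) → (-3, -19/2, 4); (-8, 9/2, -1) → (-11, -1/2, 1)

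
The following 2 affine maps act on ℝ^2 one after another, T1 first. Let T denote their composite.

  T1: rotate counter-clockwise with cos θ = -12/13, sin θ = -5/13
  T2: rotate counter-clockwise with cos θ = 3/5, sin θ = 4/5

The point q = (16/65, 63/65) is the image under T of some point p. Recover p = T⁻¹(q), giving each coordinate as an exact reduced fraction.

p = (-1, 0)

T1 = [-12/13 5/13 0; -5/13 -12/13 0; 0 0 1]
T2·T1 = [-16/65 63/65 0; -63/65 -16/65 0; 0 0 1]
det M = 1; M⁻¹ = [-16/65 -63/65 0; 63/65 -16/65 0; 0 0 1]
M⁻¹ · (16/65, 63/65)ᵀ = (-1, 0)ᵀ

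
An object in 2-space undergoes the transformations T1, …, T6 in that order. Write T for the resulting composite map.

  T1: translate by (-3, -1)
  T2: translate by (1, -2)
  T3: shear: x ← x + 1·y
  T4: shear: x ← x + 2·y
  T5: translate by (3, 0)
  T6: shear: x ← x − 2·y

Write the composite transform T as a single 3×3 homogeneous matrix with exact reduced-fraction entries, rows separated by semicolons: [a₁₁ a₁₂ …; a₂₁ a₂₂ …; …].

T = [1 1 -2; 0 1 -3; 0 0 1]

T1 = [1 0 -3; 0 1 -1; 0 0 1]
T2·T1 = [1 0 -2; 0 1 -3; 0 0 1]
T3·…·T1 = [1 1 -5; 0 1 -3; 0 0 1]
T4·…·T1 = [1 3 -11; 0 1 -3; 0 0 1]
T5·…·T1 = [1 3 -8; 0 1 -3; 0 0 1]
T6·…·T1 = [1 1 -2; 0 1 -3; 0 0 1]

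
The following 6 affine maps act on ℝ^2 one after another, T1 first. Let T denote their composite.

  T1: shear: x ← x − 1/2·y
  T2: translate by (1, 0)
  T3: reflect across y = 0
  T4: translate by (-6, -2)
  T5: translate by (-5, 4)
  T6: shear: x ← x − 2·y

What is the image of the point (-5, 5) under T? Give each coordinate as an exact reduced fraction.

T1 shear: x ← x − 1/2·y: (-5, 5) → (-15/2, 5)
T2 translate by (1, 0): (-15/2, 5) → (-13/2, 5)
T3 reflect across y = 0: (-13/2, 5) → (-13/2, -5)
T4 translate by (-6, -2): (-13/2, -5) → (-25/2, -7)
T5 translate by (-5, 4): (-25/2, -7) → (-35/2, -3)
T6 shear: x ← x − 2·y: (-35/2, -3) → (-23/2, -3)

T(p) = (-23/2, -3)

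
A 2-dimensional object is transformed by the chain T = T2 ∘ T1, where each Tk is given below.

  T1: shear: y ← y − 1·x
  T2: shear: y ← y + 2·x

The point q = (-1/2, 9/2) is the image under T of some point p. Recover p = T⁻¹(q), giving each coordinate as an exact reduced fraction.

p = (-1/2, 5)

T1 = [1 0 0; -1 1 0; 0 0 1]
T2·T1 = [1 0 0; 1 1 0; 0 0 1]
det M = 1; M⁻¹ = [1 0 0; -1 1 0; 0 0 1]
M⁻¹ · (-1/2, 9/2)ᵀ = (-1/2, 5)ᵀ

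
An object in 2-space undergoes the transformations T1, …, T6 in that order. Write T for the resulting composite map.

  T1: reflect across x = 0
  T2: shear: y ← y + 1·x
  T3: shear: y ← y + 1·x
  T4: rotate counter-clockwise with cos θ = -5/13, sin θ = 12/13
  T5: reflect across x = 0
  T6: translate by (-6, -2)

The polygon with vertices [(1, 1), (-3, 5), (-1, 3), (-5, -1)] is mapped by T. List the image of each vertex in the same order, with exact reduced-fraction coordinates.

image vertices: (-95/13, -33/13), (69/13, -45/13), (-1, -3), (55/13, -11/13)

T1 reflect across x = 0: (1, 1) → (-1, 1); (-3, 5) → (3, 5); (-1, 3) → (1, 3); (-5, -1) → (5, -1)
T2 shear: y ← y + 1·x: (-1, 1) → (-1, 0); (3, 5) → (3, 8); (1, 3) → (1, 4); (5, -1) → (5, 4)
T3 shear: y ← y + 1·x: (-1, 0) → (-1, -1); (3, 8) → (3, 11); (1, 4) → (1, 5); (5, 4) → (5, 9)
T4 rotate counter-clockwise with cos θ = -5/13, sin θ = 12/13: (-1, -1) → (17/13, -7/13); (3, 11) → (-147/13, -19/13); (1, 5) → (-5, -1); (5, 9) → (-133/13, 15/13)
T5 reflect across x = 0: (17/13, -7/13) → (-17/13, -7/13); (-147/13, -19/13) → (147/13, -19/13); (-5, -1) → (5, -1); (-133/13, 15/13) → (133/13, 15/13)
T6 translate by (-6, -2): (-17/13, -7/13) → (-95/13, -33/13); (147/13, -19/13) → (69/13, -45/13); (5, -1) → (-1, -3); (133/13, 15/13) → (55/13, -11/13)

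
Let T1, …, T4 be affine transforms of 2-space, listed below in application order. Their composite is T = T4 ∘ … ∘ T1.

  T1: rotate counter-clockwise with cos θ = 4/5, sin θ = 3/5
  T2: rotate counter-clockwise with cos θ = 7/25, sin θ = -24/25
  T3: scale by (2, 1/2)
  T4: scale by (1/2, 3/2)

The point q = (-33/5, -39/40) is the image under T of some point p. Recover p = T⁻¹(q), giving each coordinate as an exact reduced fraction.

p = (-9/2, -5)

T1 = [4/5 -3/5 0; 3/5 4/5 0; 0 0 1]
T2·T1 = [4/5 3/5 0; -3/5 4/5 0; 0 0 1]
T3·…·T1 = [8/5 6/5 0; -3/10 2/5 0; 0 0 1]
T4·…·T1 = [4/5 3/5 0; -9/20 3/5 0; 0 0 1]
det M = 3/4; M⁻¹ = [4/5 -4/5 0; 3/5 16/15 0; 0 0 1]
M⁻¹ · (-33/5, -39/40)ᵀ = (-9/2, -5)ᵀ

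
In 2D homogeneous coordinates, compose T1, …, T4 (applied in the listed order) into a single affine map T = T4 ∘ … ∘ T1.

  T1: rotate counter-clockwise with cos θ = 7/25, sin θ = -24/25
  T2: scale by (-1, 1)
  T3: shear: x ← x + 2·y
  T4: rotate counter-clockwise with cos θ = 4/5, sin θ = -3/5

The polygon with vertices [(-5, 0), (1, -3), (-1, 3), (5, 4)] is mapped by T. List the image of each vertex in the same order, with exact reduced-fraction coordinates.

T1 rotate counter-clockwise with cos θ = 7/25, sin θ = -24/25: (-5, 0) → (-7/5, 24/5); (1, -3) → (-13/5, -9/5); (-1, 3) → (13/5, 9/5); (5, 4) → (131/25, -92/25)
T2 scale by (-1, 1): (-7/5, 24/5) → (7/5, 24/5); (-13/5, -9/5) → (13/5, -9/5); (13/5, 9/5) → (-13/5, 9/5); (131/25, -92/25) → (-131/25, -92/25)
T3 shear: x ← x + 2·y: (7/5, 24/5) → (11, 24/5); (13/5, -9/5) → (-1, -9/5); (-13/5, 9/5) → (1, 9/5); (-131/25, -92/25) → (-63/5, -92/25)
T4 rotate counter-clockwise with cos θ = 4/5, sin θ = -3/5: (11, 24/5) → (292/25, -69/25); (-1, -9/5) → (-47/25, -21/25); (1, 9/5) → (47/25, 21/25); (-63/5, -92/25) → (-1536/125, 577/125)

image vertices: (292/25, -69/25), (-47/25, -21/25), (47/25, 21/25), (-1536/125, 577/125)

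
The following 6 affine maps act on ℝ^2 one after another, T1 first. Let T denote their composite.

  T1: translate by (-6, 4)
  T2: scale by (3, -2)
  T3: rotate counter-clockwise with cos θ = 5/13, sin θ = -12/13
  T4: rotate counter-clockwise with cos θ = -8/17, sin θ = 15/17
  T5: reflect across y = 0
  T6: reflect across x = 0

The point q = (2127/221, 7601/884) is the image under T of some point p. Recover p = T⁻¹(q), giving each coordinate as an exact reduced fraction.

p = (7/4, -5)

T1 = [1 0 -6; 0 1 4; 0 0 1]
T2·T1 = [3 0 -18; 0 -2 -8; 0 0 1]
T3·…·T1 = [15/13 -24/13 -186/13; -36/13 -10/13 176/13; 0 0 1]
T4·…·T1 = [420/221 342/221 -1152/221; 513/221 -280/221 -4198/221; 0 0 1]
T5·…·T1 = [420/221 342/221 -1152/221; -513/221 280/221 4198/221; 0 0 1]
T6·…·T1 = [-420/221 -342/221 1152/221; -513/221 280/221 4198/221; 0 0 1]
det M = -6; M⁻¹ = [-140/663 -57/221 6; -171/442 70/221 -4; 0 0 1]
M⁻¹ · (2127/221, 7601/884)ᵀ = (7/4, -5)ᵀ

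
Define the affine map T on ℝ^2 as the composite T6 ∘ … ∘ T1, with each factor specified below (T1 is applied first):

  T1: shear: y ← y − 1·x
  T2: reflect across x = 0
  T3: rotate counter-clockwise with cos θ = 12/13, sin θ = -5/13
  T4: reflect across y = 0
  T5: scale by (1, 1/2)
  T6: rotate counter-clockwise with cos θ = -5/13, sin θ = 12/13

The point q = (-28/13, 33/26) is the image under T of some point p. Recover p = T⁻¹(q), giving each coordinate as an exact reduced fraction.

T1 = [1 0 0; -1 1 0; 0 0 1]
T2·T1 = [-1 0 0; -1 1 0; 0 0 1]
T3·…·T1 = [-17/13 5/13 0; -7/13 12/13 0; 0 0 1]
T4·…·T1 = [-17/13 5/13 0; 7/13 -12/13 0; 0 0 1]
T5·…·T1 = [-17/13 5/13 0; 7/26 -6/13 0; 0 0 1]
T6·…·T1 = [43/169 47/169 0; -443/338 90/169 0; 0 0 1]
det M = 1/2; M⁻¹ = [180/169 -94/169 0; 443/169 86/169 0; 0 0 1]
M⁻¹ · (-28/13, 33/26)ᵀ = (-3, -5)ᵀ

p = (-3, -5)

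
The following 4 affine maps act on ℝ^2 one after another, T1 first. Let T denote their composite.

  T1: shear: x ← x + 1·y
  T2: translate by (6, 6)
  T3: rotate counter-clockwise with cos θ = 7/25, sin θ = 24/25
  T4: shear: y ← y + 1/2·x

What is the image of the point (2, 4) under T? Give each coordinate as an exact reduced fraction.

T(p) = (-156/25, 56/5)

T1 shear: x ← x + 1·y: (2, 4) → (6, 4)
T2 translate by (6, 6): (6, 4) → (12, 10)
T3 rotate counter-clockwise with cos θ = 7/25, sin θ = 24/25: (12, 10) → (-156/25, 358/25)
T4 shear: y ← y + 1/2·x: (-156/25, 358/25) → (-156/25, 56/5)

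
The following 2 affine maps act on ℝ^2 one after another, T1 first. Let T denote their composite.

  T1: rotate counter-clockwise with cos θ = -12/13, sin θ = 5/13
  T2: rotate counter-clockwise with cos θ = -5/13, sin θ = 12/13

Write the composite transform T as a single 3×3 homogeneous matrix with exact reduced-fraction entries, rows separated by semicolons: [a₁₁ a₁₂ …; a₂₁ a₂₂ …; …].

T1 = [-12/13 -5/13 0; 5/13 -12/13 0; 0 0 1]
T2·T1 = [0 1 0; -1 0 0; 0 0 1]

T = [0 1 0; -1 0 0; 0 0 1]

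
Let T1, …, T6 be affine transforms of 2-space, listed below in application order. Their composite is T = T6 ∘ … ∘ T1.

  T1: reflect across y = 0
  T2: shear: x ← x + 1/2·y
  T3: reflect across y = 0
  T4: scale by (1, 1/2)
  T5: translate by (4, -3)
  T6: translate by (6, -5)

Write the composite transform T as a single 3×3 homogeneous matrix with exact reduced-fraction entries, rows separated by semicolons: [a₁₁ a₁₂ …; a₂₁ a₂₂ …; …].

T = [1 -1/2 10; 0 1/2 -8; 0 0 1]

T1 = [1 0 0; 0 -1 0; 0 0 1]
T2·T1 = [1 -1/2 0; 0 -1 0; 0 0 1]
T3·…·T1 = [1 -1/2 0; 0 1 0; 0 0 1]
T4·…·T1 = [1 -1/2 0; 0 1/2 0; 0 0 1]
T5·…·T1 = [1 -1/2 4; 0 1/2 -3; 0 0 1]
T6·…·T1 = [1 -1/2 10; 0 1/2 -8; 0 0 1]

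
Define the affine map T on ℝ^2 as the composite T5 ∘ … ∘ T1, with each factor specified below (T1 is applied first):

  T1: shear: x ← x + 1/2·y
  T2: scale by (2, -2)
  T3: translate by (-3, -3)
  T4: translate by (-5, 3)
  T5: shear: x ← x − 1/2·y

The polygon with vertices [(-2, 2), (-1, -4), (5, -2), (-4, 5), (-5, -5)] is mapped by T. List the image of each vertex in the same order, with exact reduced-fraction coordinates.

T1 shear: x ← x + 1/2·y: (-2, 2) → (-1, 2); (-1, -4) → (-3, -4); (5, -2) → (4, -2); (-4, 5) → (-3/2, 5); (-5, -5) → (-15/2, -5)
T2 scale by (2, -2): (-1, 2) → (-2, -4); (-3, -4) → (-6, 8); (4, -2) → (8, 4); (-3/2, 5) → (-3, -10); (-15/2, -5) → (-15, 10)
T3 translate by (-3, -3): (-2, -4) → (-5, -7); (-6, 8) → (-9, 5); (8, 4) → (5, 1); (-3, -10) → (-6, -13); (-15, 10) → (-18, 7)
T4 translate by (-5, 3): (-5, -7) → (-10, -4); (-9, 5) → (-14, 8); (5, 1) → (0, 4); (-6, -13) → (-11, -10); (-18, 7) → (-23, 10)
T5 shear: x ← x − 1/2·y: (-10, -4) → (-8, -4); (-14, 8) → (-18, 8); (0, 4) → (-2, 4); (-11, -10) → (-6, -10); (-23, 10) → (-28, 10)

image vertices: (-8, -4), (-18, 8), (-2, 4), (-6, -10), (-28, 10)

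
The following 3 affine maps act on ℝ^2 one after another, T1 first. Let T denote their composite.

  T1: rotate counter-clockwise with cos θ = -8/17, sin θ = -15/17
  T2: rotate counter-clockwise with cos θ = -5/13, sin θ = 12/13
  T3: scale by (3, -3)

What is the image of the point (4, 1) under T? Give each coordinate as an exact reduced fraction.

T1 rotate counter-clockwise with cos θ = -8/17, sin θ = -15/17: (4, 1) → (-1, -4)
T2 rotate counter-clockwise with cos θ = -5/13, sin θ = 12/13: (-1, -4) → (53/13, 8/13)
T3 scale by (3, -3): (53/13, 8/13) → (159/13, -24/13)

T(p) = (159/13, -24/13)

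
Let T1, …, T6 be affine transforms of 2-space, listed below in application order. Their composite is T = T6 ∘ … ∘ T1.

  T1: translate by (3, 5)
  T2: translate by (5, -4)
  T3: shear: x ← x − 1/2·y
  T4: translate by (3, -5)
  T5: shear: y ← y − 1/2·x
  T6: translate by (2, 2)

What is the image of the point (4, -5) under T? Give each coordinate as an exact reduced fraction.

T(p) = (19, -31/2)

T1 translate by (3, 5): (4, -5) → (7, 0)
T2 translate by (5, -4): (7, 0) → (12, -4)
T3 shear: x ← x − 1/2·y: (12, -4) → (14, -4)
T4 translate by (3, -5): (14, -4) → (17, -9)
T5 shear: y ← y − 1/2·x: (17, -9) → (17, -35/2)
T6 translate by (2, 2): (17, -35/2) → (19, -31/2)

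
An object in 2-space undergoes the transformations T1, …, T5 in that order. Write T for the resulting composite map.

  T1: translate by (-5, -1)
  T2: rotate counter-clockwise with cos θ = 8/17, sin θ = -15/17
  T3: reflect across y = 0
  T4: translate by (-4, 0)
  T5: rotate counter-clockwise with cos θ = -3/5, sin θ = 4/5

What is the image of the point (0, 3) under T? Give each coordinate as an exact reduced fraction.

T1 translate by (-5, -1): (0, 3) → (-5, 2)
T2 rotate counter-clockwise with cos θ = 8/17, sin θ = -15/17: (-5, 2) → (-10/17, 91/17)
T3 reflect across y = 0: (-10/17, 91/17) → (-10/17, -91/17)
T4 translate by (-4, 0): (-10/17, -91/17) → (-78/17, -91/17)
T5 rotate counter-clockwise with cos θ = -3/5, sin θ = 4/5: (-78/17, -91/17) → (598/85, -39/85)

T(p) = (598/85, -39/85)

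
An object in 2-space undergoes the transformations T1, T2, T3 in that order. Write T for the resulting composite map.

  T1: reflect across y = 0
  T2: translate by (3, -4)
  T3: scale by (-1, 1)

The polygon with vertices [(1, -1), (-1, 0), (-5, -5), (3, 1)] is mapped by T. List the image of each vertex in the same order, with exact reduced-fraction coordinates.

T1 reflect across y = 0: (1, -1) → (1, 1); (-1, 0) → (-1, 0); (-5, -5) → (-5, 5); (3, 1) → (3, -1)
T2 translate by (3, -4): (1, 1) → (4, -3); (-1, 0) → (2, -4); (-5, 5) → (-2, 1); (3, -1) → (6, -5)
T3 scale by (-1, 1): (4, -3) → (-4, -3); (2, -4) → (-2, -4); (-2, 1) → (2, 1); (6, -5) → (-6, -5)

image vertices: (-4, -3), (-2, -4), (2, 1), (-6, -5)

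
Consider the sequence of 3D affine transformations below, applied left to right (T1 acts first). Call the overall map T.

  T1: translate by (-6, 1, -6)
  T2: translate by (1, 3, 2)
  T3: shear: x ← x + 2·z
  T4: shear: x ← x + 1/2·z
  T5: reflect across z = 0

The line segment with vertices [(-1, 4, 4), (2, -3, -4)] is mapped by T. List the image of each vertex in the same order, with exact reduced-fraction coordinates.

image vertices: (-6, 8, 0), (-23, 1, 8)

T1 translate by (-6, 1, -6): (-1, 4, 4) → (-7, 5, -2); (2, -3, -4) → (-4, -2, -10)
T2 translate by (1, 3, 2): (-7, 5, -2) → (-6, 8, 0); (-4, -2, -10) → (-3, 1, -8)
T3 shear: x ← x + 2·z: (-6, 8, 0) → (-6, 8, 0); (-3, 1, -8) → (-19, 1, -8)
T4 shear: x ← x + 1/2·z: (-6, 8, 0) → (-6, 8, 0); (-19, 1, -8) → (-23, 1, -8)
T5 reflect across z = 0: (-6, 8, 0) → (-6, 8, 0); (-23, 1, -8) → (-23, 1, 8)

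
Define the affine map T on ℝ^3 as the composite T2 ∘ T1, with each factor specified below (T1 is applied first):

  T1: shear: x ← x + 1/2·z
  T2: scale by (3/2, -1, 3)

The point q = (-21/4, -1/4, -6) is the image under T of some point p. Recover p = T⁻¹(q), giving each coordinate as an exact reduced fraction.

p = (-5/2, 1/4, -2)

T1 = [1 0 1/2 0; 0 1 0 0; 0 0 1 0; 0 0 0 1]
T2·T1 = [3/2 0 3/4 0; 0 -1 0 0; 0 0 3 0; 0 0 0 1]
det M = -9/2; M⁻¹ = [2/3 0 -1/6 0; 0 -1 0 0; 0 0 1/3 0; 0 0 0 1]
M⁻¹ · (-21/4, -1/4, -6)ᵀ = (-5/2, 1/4, -2)ᵀ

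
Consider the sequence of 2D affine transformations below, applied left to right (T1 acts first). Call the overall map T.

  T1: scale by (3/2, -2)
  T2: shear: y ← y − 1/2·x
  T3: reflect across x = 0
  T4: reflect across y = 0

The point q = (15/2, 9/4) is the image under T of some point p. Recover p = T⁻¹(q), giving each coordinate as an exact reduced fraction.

p = (-5, 3)

T1 = [3/2 0 0; 0 -2 0; 0 0 1]
T2·T1 = [3/2 0 0; -3/4 -2 0; 0 0 1]
T3·…·T1 = [-3/2 0 0; -3/4 -2 0; 0 0 1]
T4·…·T1 = [-3/2 0 0; 3/4 2 0; 0 0 1]
det M = -3; M⁻¹ = [-2/3 0 0; 1/4 1/2 0; 0 0 1]
M⁻¹ · (15/2, 9/4)ᵀ = (-5, 3)ᵀ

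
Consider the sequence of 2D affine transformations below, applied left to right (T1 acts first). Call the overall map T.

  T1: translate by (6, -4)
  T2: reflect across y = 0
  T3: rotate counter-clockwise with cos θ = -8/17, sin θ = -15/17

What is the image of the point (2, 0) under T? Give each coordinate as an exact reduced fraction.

T(p) = (-4/17, -152/17)

T1 translate by (6, -4): (2, 0) → (8, -4)
T2 reflect across y = 0: (8, -4) → (8, 4)
T3 rotate counter-clockwise with cos θ = -8/17, sin θ = -15/17: (8, 4) → (-4/17, -152/17)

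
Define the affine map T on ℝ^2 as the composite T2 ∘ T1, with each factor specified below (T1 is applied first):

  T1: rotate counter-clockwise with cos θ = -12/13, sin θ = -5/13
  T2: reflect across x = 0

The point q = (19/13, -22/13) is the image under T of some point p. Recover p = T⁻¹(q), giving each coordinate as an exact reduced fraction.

T1 = [-12/13 5/13 0; -5/13 -12/13 0; 0 0 1]
T2·T1 = [12/13 -5/13 0; -5/13 -12/13 0; 0 0 1]
det M = -1; M⁻¹ = [12/13 -5/13 0; -5/13 -12/13 0; 0 0 1]
M⁻¹ · (19/13, -22/13)ᵀ = (2, 1)ᵀ

p = (2, 1)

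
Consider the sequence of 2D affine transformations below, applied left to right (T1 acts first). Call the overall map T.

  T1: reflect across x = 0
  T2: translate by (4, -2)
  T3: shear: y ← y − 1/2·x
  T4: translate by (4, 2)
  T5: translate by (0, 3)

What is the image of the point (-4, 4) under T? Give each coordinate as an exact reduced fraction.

T(p) = (12, 3)

T1 reflect across x = 0: (-4, 4) → (4, 4)
T2 translate by (4, -2): (4, 4) → (8, 2)
T3 shear: y ← y − 1/2·x: (8, 2) → (8, -2)
T4 translate by (4, 2): (8, -2) → (12, 0)
T5 translate by (0, 3): (12, 0) → (12, 3)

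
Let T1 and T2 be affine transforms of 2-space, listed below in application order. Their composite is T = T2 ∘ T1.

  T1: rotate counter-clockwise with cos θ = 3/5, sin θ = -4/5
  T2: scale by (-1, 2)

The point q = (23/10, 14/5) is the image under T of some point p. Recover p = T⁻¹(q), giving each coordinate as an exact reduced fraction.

p = (-5/2, -1)

T1 = [3/5 4/5 0; -4/5 3/5 0; 0 0 1]
T2·T1 = [-3/5 -4/5 0; -8/5 6/5 0; 0 0 1]
det M = -2; M⁻¹ = [-3/5 -2/5 0; -4/5 3/10 0; 0 0 1]
M⁻¹ · (23/10, 14/5)ᵀ = (-5/2, -1)ᵀ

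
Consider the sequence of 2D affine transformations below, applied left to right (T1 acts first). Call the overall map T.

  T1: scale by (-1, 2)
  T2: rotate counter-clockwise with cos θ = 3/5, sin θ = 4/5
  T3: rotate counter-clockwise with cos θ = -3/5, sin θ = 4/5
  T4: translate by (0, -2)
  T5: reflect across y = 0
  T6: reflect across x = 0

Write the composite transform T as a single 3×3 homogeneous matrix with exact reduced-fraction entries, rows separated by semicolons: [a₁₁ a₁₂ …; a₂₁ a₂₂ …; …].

T1 = [-1 0 0; 0 2 0; 0 0 1]
T2·T1 = [-3/5 -8/5 0; -4/5 6/5 0; 0 0 1]
T3·…·T1 = [1 0 0; 0 -2 0; 0 0 1]
T4·…·T1 = [1 0 0; 0 -2 -2; 0 0 1]
T5·…·T1 = [1 0 0; 0 2 2; 0 0 1]
T6·…·T1 = [-1 0 0; 0 2 2; 0 0 1]

T = [-1 0 0; 0 2 2; 0 0 1]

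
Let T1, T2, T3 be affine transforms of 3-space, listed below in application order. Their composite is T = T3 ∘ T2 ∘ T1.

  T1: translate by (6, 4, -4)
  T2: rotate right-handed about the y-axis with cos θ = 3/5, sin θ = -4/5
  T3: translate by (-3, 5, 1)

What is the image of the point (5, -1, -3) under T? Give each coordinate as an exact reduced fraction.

T1 translate by (6, 4, -4): (5, -1, -3) → (11, 3, -7)
T2 rotate right-handed about the y-axis with cos θ = 3/5, sin θ = -4/5: (11, 3, -7) → (61/5, 3, 23/5)
T3 translate by (-3, 5, 1): (61/5, 3, 23/5) → (46/5, 8, 28/5)

T(p) = (46/5, 8, 28/5)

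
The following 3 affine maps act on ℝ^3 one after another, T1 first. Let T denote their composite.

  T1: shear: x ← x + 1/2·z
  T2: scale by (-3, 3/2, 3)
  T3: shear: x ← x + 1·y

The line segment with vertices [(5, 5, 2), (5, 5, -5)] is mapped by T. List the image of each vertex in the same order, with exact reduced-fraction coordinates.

image vertices: (-21/2, 15/2, 6), (0, 15/2, -15)

T1 shear: x ← x + 1/2·z: (5, 5, 2) → (6, 5, 2); (5, 5, -5) → (5/2, 5, -5)
T2 scale by (-3, 3/2, 3): (6, 5, 2) → (-18, 15/2, 6); (5/2, 5, -5) → (-15/2, 15/2, -15)
T3 shear: x ← x + 1·y: (-18, 15/2, 6) → (-21/2, 15/2, 6); (-15/2, 15/2, -15) → (0, 15/2, -15)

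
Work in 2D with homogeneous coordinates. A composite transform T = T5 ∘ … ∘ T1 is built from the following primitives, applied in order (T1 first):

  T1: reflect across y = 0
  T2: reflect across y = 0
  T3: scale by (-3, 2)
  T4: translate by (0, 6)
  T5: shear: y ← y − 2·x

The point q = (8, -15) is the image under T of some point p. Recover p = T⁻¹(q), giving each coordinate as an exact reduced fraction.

T1 = [1 0 0; 0 -1 0; 0 0 1]
T2·T1 = [1 0 0; 0 1 0; 0 0 1]
T3·…·T1 = [-3 0 0; 0 2 0; 0 0 1]
T4·…·T1 = [-3 0 0; 0 2 6; 0 0 1]
T5·…·T1 = [-3 0 0; 6 2 6; 0 0 1]
det M = -6; M⁻¹ = [-1/3 0 0; 1 1/2 -3; 0 0 1]
M⁻¹ · (8, -15)ᵀ = (-8/3, -5/2)ᵀ

p = (-8/3, -5/2)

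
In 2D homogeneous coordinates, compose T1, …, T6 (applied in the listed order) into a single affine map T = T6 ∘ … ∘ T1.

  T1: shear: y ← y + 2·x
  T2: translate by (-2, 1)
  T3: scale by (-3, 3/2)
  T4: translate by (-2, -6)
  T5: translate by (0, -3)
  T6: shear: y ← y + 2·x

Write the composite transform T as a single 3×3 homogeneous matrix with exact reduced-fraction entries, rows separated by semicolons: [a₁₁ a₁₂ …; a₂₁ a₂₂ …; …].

T = [-3 0 4; -3 3/2 1/2; 0 0 1]

T1 = [1 0 0; 2 1 0; 0 0 1]
T2·T1 = [1 0 -2; 2 1 1; 0 0 1]
T3·…·T1 = [-3 0 6; 3 3/2 3/2; 0 0 1]
T4·…·T1 = [-3 0 4; 3 3/2 -9/2; 0 0 1]
T5·…·T1 = [-3 0 4; 3 3/2 -15/2; 0 0 1]
T6·…·T1 = [-3 0 4; -3 3/2 1/2; 0 0 1]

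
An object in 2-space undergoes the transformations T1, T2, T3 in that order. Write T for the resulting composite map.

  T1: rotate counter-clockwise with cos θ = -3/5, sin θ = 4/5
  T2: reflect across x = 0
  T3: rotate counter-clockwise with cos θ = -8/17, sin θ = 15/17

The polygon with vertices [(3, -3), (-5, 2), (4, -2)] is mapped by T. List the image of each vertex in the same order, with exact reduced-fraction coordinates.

T1 rotate counter-clockwise with cos θ = -3/5, sin θ = 4/5: (3, -3) → (3/5, 21/5); (-5, 2) → (7/5, -26/5); (4, -2) → (-4/5, 22/5)
T2 reflect across x = 0: (3/5, 21/5) → (-3/5, 21/5); (7/5, -26/5) → (-7/5, -26/5); (-4/5, 22/5) → (4/5, 22/5)
T3 rotate counter-clockwise with cos θ = -8/17, sin θ = 15/17: (-3/5, 21/5) → (-291/85, -213/85); (-7/5, -26/5) → (446/85, 103/85); (4/5, 22/5) → (-362/85, -116/85)

image vertices: (-291/85, -213/85), (446/85, 103/85), (-362/85, -116/85)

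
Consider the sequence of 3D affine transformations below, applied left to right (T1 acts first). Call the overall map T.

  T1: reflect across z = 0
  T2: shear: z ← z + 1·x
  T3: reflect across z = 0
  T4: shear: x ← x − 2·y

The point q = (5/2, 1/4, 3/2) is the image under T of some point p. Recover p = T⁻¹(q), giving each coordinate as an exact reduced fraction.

p = (3, 1/4, 9/2)

T1 = [1 0 0 0; 0 1 0 0; 0 0 -1 0; 0 0 0 1]
T2·T1 = [1 0 0 0; 0 1 0 0; 1 0 -1 0; 0 0 0 1]
T3·…·T1 = [1 0 0 0; 0 1 0 0; -1 0 1 0; 0 0 0 1]
T4·…·T1 = [1 -2 0 0; 0 1 0 0; -1 0 1 0; 0 0 0 1]
det M = 1; M⁻¹ = [1 2 0 0; 0 1 0 0; 1 2 1 0; 0 0 0 1]
M⁻¹ · (5/2, 1/4, 3/2)ᵀ = (3, 1/4, 9/2)ᵀ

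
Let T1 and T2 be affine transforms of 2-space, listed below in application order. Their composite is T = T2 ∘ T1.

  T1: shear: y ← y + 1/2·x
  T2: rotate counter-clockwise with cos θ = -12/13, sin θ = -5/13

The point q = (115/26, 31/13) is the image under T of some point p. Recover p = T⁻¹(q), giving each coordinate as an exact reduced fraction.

T1 = [1 0 0; 1/2 1 0; 0 0 1]
T2·T1 = [-19/26 5/13 0; -11/13 -12/13 0; 0 0 1]
det M = 1; M⁻¹ = [-12/13 -5/13 0; 11/13 -19/26 0; 0 0 1]
M⁻¹ · (115/26, 31/13)ᵀ = (-5, 2)ᵀ

p = (-5, 2)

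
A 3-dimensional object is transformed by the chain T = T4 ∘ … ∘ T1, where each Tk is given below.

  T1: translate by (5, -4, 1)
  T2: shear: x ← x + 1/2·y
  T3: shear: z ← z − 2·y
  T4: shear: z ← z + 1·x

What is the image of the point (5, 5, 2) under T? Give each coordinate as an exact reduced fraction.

T(p) = (21/2, 1, 23/2)

T1 translate by (5, -4, 1): (5, 5, 2) → (10, 1, 3)
T2 shear: x ← x + 1/2·y: (10, 1, 3) → (21/2, 1, 3)
T3 shear: z ← z − 2·y: (21/2, 1, 3) → (21/2, 1, 1)
T4 shear: z ← z + 1·x: (21/2, 1, 1) → (21/2, 1, 23/2)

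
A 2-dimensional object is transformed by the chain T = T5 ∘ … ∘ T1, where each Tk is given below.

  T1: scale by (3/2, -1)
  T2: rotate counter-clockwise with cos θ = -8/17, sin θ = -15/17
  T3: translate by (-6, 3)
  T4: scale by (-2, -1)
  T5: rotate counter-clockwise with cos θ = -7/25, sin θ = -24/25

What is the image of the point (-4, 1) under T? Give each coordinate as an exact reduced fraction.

T1 scale by (3/2, -1): (-4, 1) → (-6, -1)
T2 rotate counter-clockwise with cos θ = -8/17, sin θ = -15/17: (-6, -1) → (33/17, 98/17)
T3 translate by (-6, 3): (33/17, 98/17) → (-69/17, 149/17)
T4 scale by (-2, -1): (-69/17, 149/17) → (138/17, -149/17)
T5 rotate counter-clockwise with cos θ = -7/25, sin θ = -24/25: (138/17, -149/17) → (-4542/425, -2269/425)

T(p) = (-4542/425, -2269/425)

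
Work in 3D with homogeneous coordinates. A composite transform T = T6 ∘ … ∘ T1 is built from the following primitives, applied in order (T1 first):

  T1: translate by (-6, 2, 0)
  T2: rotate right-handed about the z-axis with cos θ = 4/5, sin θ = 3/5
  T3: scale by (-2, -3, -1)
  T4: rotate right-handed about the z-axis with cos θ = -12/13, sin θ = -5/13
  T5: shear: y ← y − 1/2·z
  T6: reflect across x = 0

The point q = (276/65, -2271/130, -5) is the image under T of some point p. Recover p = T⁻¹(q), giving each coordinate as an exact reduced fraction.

p = (-2, -3, 5)

T1 = [1 0 0 -6; 0 1 0 2; 0 0 1 0; 0 0 0 1]
T2·T1 = [4/5 -3/5 0 -6; 3/5 4/5 0 -2; 0 0 1 0; 0 0 0 1]
T3·…·T1 = [-8/5 6/5 0 12; -9/5 -12/5 0 6; 0 0 -1 0; 0 0 0 1]
T4·…·T1 = [51/65 -132/65 0 -114/13; 148/65 114/65 0 -132/13; 0 0 -1 0; 0 0 0 1]
T5·…·T1 = [51/65 -132/65 0 -114/13; 148/65 114/65 1/2 -132/13; 0 0 -1 0; 0 0 0 1]
T6·…·T1 = [-51/65 132/65 0 114/13; 148/65 114/65 1/2 -132/13; 0 0 -1 0; 0 0 0 1]
det M = 6; M⁻¹ = [-19/65 22/65 11/65 6; 74/195 17/130 17/260 -2; 0 0 -1 0; 0 0 0 1]
M⁻¹ · (276/65, -2271/130, -5)ᵀ = (-2, -3, 5)ᵀ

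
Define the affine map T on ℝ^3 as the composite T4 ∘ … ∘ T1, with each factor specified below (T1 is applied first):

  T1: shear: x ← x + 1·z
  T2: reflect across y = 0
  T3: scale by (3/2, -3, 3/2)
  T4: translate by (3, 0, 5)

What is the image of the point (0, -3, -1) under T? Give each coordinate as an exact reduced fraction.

T(p) = (3/2, -9, 7/2)

T1 shear: x ← x + 1·z: (0, -3, -1) → (-1, -3, -1)
T2 reflect across y = 0: (-1, -3, -1) → (-1, 3, -1)
T3 scale by (3/2, -3, 3/2): (-1, 3, -1) → (-3/2, -9, -3/2)
T4 translate by (3, 0, 5): (-3/2, -9, -3/2) → (3/2, -9, 7/2)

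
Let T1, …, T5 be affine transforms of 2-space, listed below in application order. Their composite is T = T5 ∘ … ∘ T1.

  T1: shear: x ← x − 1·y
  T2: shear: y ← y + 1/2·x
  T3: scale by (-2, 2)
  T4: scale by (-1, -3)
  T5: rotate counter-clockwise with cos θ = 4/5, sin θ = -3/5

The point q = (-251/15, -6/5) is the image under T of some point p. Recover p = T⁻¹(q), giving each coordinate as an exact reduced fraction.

T1 = [1 -1 0; 0 1 0; 0 0 1]
T2·T1 = [1 -1 0; 1/2 1/2 0; 0 0 1]
T3·…·T1 = [-2 2 0; 1 1 0; 0 0 1]
T4·…·T1 = [2 -2 0; -3 -3 0; 0 0 1]
T5·…·T1 = [-1/5 -17/5 0; -18/5 -6/5 0; 0 0 1]
det M = -12; M⁻¹ = [1/10 -17/60 0; -3/10 1/60 0; 0 0 1]
M⁻¹ · (-251/15, -6/5)ᵀ = (-4/3, 5)ᵀ

p = (-4/3, 5)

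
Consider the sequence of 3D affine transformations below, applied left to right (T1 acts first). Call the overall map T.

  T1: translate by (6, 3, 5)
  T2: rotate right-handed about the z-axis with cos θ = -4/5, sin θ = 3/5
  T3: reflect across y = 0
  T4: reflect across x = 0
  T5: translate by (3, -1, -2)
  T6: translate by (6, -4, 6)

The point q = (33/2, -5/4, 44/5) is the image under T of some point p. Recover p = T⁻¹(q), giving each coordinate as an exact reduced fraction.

T1 = [1 0 0 6; 0 1 0 3; 0 0 1 5; 0 0 0 1]
T2·T1 = [-4/5 -3/5 0 -33/5; 3/5 -4/5 0 6/5; 0 0 1 5; 0 0 0 1]
T3·…·T1 = [-4/5 -3/5 0 -33/5; -3/5 4/5 0 -6/5; 0 0 1 5; 0 0 0 1]
T4·…·T1 = [4/5 3/5 0 33/5; -3/5 4/5 0 -6/5; 0 0 1 5; 0 0 0 1]
T5·…·T1 = [4/5 3/5 0 48/5; -3/5 4/5 0 -11/5; 0 0 1 3; 0 0 0 1]
T6·…·T1 = [4/5 3/5 0 78/5; -3/5 4/5 0 -31/5; 0 0 1 9; 0 0 0 1]
det M = 1; M⁻¹ = [4/5 -3/5 0 -81/5; 3/5 4/5 0 -22/5; 0 0 1 -9; 0 0 0 1]
M⁻¹ · (33/2, -5/4, 44/5)ᵀ = (-9/4, 9/2, -1/5)ᵀ

p = (-9/4, 9/2, -1/5)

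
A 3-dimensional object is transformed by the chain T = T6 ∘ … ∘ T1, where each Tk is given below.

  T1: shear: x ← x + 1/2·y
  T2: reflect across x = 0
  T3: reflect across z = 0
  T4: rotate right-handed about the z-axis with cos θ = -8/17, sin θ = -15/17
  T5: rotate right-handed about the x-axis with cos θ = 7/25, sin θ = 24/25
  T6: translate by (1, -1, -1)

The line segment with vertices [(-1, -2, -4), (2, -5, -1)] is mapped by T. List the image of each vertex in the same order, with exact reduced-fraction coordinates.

image vertices: (-29/17, -431/85, -57/85), (-62/17, -1211/850, 474/425)

T1 shear: x ← x + 1/2·y: (-1, -2, -4) → (-2, -2, -4); (2, -5, -1) → (-1/2, -5, -1)
T2 reflect across x = 0: (-2, -2, -4) → (2, -2, -4); (-1/2, -5, -1) → (1/2, -5, -1)
T3 reflect across z = 0: (2, -2, -4) → (2, -2, 4); (1/2, -5, -1) → (1/2, -5, 1)
T4 rotate right-handed about the z-axis with cos θ = -8/17, sin θ = -15/17: (2, -2, 4) → (-46/17, -14/17, 4); (1/2, -5, 1) → (-79/17, 65/34, 1)
T5 rotate right-handed about the x-axis with cos θ = 7/25, sin θ = 24/25: (-46/17, -14/17, 4) → (-46/17, -346/85, 28/85); (-79/17, 65/34, 1) → (-79/17, -361/850, 899/425)
T6 translate by (1, -1, -1): (-46/17, -346/85, 28/85) → (-29/17, -431/85, -57/85); (-79/17, -361/850, 899/425) → (-62/17, -1211/850, 474/425)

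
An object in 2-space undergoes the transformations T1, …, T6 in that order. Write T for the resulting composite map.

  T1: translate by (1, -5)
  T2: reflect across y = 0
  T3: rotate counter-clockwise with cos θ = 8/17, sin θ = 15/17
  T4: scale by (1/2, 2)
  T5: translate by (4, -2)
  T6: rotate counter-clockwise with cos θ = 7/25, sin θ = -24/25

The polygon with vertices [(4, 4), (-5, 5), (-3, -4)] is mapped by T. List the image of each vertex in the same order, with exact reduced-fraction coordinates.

image vertices: (439/50, -1008/425), (-196/25, -2326/425), (27/10, 106/85)

T1 translate by (1, -5): (4, 4) → (5, -1); (-5, 5) → (-4, 0); (-3, -4) → (-2, -9)
T2 reflect across y = 0: (5, -1) → (5, 1); (-4, 0) → (-4, 0); (-2, -9) → (-2, 9)
T3 rotate counter-clockwise with cos θ = 8/17, sin θ = 15/17: (5, 1) → (25/17, 83/17); (-4, 0) → (-32/17, -60/17); (-2, 9) → (-151/17, 42/17)
T4 scale by (1/2, 2): (25/17, 83/17) → (25/34, 166/17); (-32/17, -60/17) → (-16/17, -120/17); (-151/17, 42/17) → (-151/34, 84/17)
T5 translate by (4, -2): (25/34, 166/17) → (161/34, 132/17); (-16/17, -120/17) → (52/17, -154/17); (-151/34, 84/17) → (-15/34, 50/17)
T6 rotate counter-clockwise with cos θ = 7/25, sin θ = -24/25: (161/34, 132/17) → (439/50, -1008/425); (52/17, -154/17) → (-196/25, -2326/425); (-15/34, 50/17) → (27/10, 106/85)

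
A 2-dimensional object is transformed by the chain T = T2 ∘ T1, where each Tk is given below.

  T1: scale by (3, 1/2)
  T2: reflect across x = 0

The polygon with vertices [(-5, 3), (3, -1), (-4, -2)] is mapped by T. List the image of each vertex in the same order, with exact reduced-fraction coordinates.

T1 scale by (3, 1/2): (-5, 3) → (-15, 3/2); (3, -1) → (9, -1/2); (-4, -2) → (-12, -1)
T2 reflect across x = 0: (-15, 3/2) → (15, 3/2); (9, -1/2) → (-9, -1/2); (-12, -1) → (12, -1)

image vertices: (15, 3/2), (-9, -1/2), (12, -1)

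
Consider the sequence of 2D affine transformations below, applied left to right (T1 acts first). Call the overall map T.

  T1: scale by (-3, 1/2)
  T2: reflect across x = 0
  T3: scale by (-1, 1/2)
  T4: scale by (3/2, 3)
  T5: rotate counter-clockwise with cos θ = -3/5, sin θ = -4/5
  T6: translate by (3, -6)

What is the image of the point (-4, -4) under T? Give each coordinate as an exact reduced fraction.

T(p) = (-51/5, -93/5)

T1 scale by (-3, 1/2): (-4, -4) → (12, -2)
T2 reflect across x = 0: (12, -2) → (-12, -2)
T3 scale by (-1, 1/2): (-12, -2) → (12, -1)
T4 scale by (3/2, 3): (12, -1) → (18, -3)
T5 rotate counter-clockwise with cos θ = -3/5, sin θ = -4/5: (18, -3) → (-66/5, -63/5)
T6 translate by (3, -6): (-66/5, -63/5) → (-51/5, -93/5)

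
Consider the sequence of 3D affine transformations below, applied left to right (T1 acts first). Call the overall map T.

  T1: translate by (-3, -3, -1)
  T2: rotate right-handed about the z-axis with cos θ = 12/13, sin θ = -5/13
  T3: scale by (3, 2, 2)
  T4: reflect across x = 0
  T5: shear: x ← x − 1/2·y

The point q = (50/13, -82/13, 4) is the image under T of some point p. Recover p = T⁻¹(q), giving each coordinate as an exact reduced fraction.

T1 = [1 0 0 -3; 0 1 0 -3; 0 0 1 -1; 0 0 0 1]
T2·T1 = [12/13 5/13 0 -51/13; -5/13 12/13 0 -21/13; 0 0 1 -1; 0 0 0 1]
T3·…·T1 = [36/13 15/13 0 -153/13; -10/13 24/13 0 -42/13; 0 0 2 -2; 0 0 0 1]
T4·…·T1 = [-36/13 -15/13 0 153/13; -10/13 24/13 0 -42/13; 0 0 2 -2; 0 0 0 1]
T5·…·T1 = [-31/13 -27/13 0 174/13; -10/13 24/13 0 -42/13; 0 0 2 -2; 0 0 0 1]
det M = -12; M⁻¹ = [-4/13 -9/26 0 3; -5/39 31/78 0 3; 0 0 1/2 1; 0 0 0 1]
M⁻¹ · (50/13, -82/13, 4)ᵀ = (4, 0, 3)ᵀ

p = (4, 0, 3)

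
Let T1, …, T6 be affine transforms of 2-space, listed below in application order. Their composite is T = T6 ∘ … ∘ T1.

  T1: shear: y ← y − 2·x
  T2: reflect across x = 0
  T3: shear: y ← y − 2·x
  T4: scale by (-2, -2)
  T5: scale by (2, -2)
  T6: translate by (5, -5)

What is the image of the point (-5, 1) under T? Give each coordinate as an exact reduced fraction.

T1 shear: y ← y − 2·x: (-5, 1) → (-5, 11)
T2 reflect across x = 0: (-5, 11) → (5, 11)
T3 shear: y ← y − 2·x: (5, 11) → (5, 1)
T4 scale by (-2, -2): (5, 1) → (-10, -2)
T5 scale by (2, -2): (-10, -2) → (-20, 4)
T6 translate by (5, -5): (-20, 4) → (-15, -1)

T(p) = (-15, -1)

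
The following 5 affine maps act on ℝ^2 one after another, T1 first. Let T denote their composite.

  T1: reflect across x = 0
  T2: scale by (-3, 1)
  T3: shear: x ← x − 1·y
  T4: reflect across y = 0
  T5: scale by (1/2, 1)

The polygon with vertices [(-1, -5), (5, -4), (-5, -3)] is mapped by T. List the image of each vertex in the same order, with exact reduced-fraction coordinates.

T1 reflect across x = 0: (-1, -5) → (1, -5); (5, -4) → (-5, -4); (-5, -3) → (5, -3)
T2 scale by (-3, 1): (1, -5) → (-3, -5); (-5, -4) → (15, -4); (5, -3) → (-15, -3)
T3 shear: x ← x − 1·y: (-3, -5) → (2, -5); (15, -4) → (19, -4); (-15, -3) → (-12, -3)
T4 reflect across y = 0: (2, -5) → (2, 5); (19, -4) → (19, 4); (-12, -3) → (-12, 3)
T5 scale by (1/2, 1): (2, 5) → (1, 5); (19, 4) → (19/2, 4); (-12, 3) → (-6, 3)

image vertices: (1, 5), (19/2, 4), (-6, 3)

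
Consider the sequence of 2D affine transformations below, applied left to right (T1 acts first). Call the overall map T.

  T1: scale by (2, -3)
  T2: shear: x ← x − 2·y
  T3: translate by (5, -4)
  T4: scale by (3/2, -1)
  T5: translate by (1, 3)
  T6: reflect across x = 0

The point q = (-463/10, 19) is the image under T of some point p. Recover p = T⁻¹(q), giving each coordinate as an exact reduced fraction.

T1 = [2 0 0; 0 -3 0; 0 0 1]
T2·T1 = [2 6 0; 0 -3 0; 0 0 1]
T3·…·T1 = [2 6 5; 0 -3 -4; 0 0 1]
T4·…·T1 = [3 9 15/2; 0 3 4; 0 0 1]
T5·…·T1 = [3 9 17/2; 0 3 7; 0 0 1]
T6·…·T1 = [-3 -9 -17/2; 0 3 7; 0 0 1]
det M = -9; M⁻¹ = [-1/3 -1 25/6; 0 1/3 -7/3; 0 0 1]
M⁻¹ · (-463/10, 19)ᵀ = (3/5, 4)ᵀ

p = (3/5, 4)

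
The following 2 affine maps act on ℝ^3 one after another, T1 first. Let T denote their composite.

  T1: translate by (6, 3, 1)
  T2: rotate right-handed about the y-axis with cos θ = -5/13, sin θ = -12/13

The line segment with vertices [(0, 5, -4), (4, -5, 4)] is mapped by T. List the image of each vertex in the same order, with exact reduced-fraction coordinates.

image vertices: (6/13, 8, 87/13), (-110/13, -2, 95/13)

T1 translate by (6, 3, 1): (0, 5, -4) → (6, 8, -3); (4, -5, 4) → (10, -2, 5)
T2 rotate right-handed about the y-axis with cos θ = -5/13, sin θ = -12/13: (6, 8, -3) → (6/13, 8, 87/13); (10, -2, 5) → (-110/13, -2, 95/13)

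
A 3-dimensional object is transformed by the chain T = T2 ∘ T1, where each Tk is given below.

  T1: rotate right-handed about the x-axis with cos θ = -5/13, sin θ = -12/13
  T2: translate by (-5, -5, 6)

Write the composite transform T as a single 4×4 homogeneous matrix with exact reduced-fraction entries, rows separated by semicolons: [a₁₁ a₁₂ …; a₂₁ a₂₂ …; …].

T1 = [1 0 0 0; 0 -5/13 12/13 0; 0 -12/13 -5/13 0; 0 0 0 1]
T2·T1 = [1 0 0 -5; 0 -5/13 12/13 -5; 0 -12/13 -5/13 6; 0 0 0 1]

T = [1 0 0 -5; 0 -5/13 12/13 -5; 0 -12/13 -5/13 6; 0 0 0 1]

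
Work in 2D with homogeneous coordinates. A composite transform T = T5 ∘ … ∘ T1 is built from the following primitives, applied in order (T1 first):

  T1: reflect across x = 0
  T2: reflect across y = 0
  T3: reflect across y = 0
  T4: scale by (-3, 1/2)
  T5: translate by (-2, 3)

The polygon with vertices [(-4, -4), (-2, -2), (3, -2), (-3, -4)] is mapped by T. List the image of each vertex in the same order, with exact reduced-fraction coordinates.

T1 reflect across x = 0: (-4, -4) → (4, -4); (-2, -2) → (2, -2); (3, -2) → (-3, -2); (-3, -4) → (3, -4)
T2 reflect across y = 0: (4, -4) → (4, 4); (2, -2) → (2, 2); (-3, -2) → (-3, 2); (3, -4) → (3, 4)
T3 reflect across y = 0: (4, 4) → (4, -4); (2, 2) → (2, -2); (-3, 2) → (-3, -2); (3, 4) → (3, -4)
T4 scale by (-3, 1/2): (4, -4) → (-12, -2); (2, -2) → (-6, -1); (-3, -2) → (9, -1); (3, -4) → (-9, -2)
T5 translate by (-2, 3): (-12, -2) → (-14, 1); (-6, -1) → (-8, 2); (9, -1) → (7, 2); (-9, -2) → (-11, 1)

image vertices: (-14, 1), (-8, 2), (7, 2), (-11, 1)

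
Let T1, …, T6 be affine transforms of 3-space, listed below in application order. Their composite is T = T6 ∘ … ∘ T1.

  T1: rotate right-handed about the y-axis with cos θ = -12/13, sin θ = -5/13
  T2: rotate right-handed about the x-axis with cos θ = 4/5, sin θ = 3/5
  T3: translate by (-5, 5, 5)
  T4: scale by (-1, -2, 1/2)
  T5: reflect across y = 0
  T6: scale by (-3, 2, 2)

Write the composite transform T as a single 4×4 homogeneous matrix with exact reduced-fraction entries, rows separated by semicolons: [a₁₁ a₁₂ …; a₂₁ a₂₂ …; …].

T1 = [-12/13 0 -5/13 0; 0 1 0 0; 5/13 0 -12/13 0; 0 0 0 1]
T2·T1 = [-12/13 0 -5/13 0; -3/13 4/5 36/65 0; 4/13 3/5 -48/65 0; 0 0 0 1]
T3·…·T1 = [-12/13 0 -5/13 -5; -3/13 4/5 36/65 5; 4/13 3/5 -48/65 5; 0 0 0 1]
T4·…·T1 = [12/13 0 5/13 5; 6/13 -8/5 -72/65 -10; 2/13 3/10 -24/65 5/2; 0 0 0 1]
T5·…·T1 = [12/13 0 5/13 5; -6/13 8/5 72/65 10; 2/13 3/10 -24/65 5/2; 0 0 0 1]
T6·…·T1 = [-36/13 0 -15/13 -15; -12/13 16/5 144/65 20; 4/13 3/5 -48/65 5; 0 0 0 1]

T = [-36/13 0 -15/13 -15; -12/13 16/5 144/65 20; 4/13 3/5 -48/65 5; 0 0 0 1]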